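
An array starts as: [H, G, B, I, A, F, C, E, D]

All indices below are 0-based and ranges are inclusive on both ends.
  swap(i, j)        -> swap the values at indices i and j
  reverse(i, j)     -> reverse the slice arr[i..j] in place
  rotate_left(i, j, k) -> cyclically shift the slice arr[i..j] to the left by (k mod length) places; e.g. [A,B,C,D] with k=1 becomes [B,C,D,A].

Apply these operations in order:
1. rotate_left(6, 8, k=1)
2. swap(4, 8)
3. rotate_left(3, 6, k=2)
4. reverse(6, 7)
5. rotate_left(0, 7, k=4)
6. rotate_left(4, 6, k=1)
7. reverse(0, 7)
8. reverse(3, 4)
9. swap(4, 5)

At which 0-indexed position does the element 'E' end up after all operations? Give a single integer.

After 1 (rotate_left(6, 8, k=1)): [H, G, B, I, A, F, E, D, C]
After 2 (swap(4, 8)): [H, G, B, I, C, F, E, D, A]
After 3 (rotate_left(3, 6, k=2)): [H, G, B, F, E, I, C, D, A]
After 4 (reverse(6, 7)): [H, G, B, F, E, I, D, C, A]
After 5 (rotate_left(0, 7, k=4)): [E, I, D, C, H, G, B, F, A]
After 6 (rotate_left(4, 6, k=1)): [E, I, D, C, G, B, H, F, A]
After 7 (reverse(0, 7)): [F, H, B, G, C, D, I, E, A]
After 8 (reverse(3, 4)): [F, H, B, C, G, D, I, E, A]
After 9 (swap(4, 5)): [F, H, B, C, D, G, I, E, A]

Answer: 7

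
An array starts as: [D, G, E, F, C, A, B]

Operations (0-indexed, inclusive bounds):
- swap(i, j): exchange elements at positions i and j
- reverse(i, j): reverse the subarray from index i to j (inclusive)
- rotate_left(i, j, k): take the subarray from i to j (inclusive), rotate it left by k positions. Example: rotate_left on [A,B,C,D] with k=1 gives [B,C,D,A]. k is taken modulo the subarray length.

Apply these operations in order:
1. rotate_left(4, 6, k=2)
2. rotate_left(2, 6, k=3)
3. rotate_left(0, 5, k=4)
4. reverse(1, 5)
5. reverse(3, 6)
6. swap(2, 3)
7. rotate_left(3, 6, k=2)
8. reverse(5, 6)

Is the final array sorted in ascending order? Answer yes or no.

Answer: no

Derivation:
After 1 (rotate_left(4, 6, k=2)): [D, G, E, F, B, C, A]
After 2 (rotate_left(2, 6, k=3)): [D, G, C, A, E, F, B]
After 3 (rotate_left(0, 5, k=4)): [E, F, D, G, C, A, B]
After 4 (reverse(1, 5)): [E, A, C, G, D, F, B]
After 5 (reverse(3, 6)): [E, A, C, B, F, D, G]
After 6 (swap(2, 3)): [E, A, B, C, F, D, G]
After 7 (rotate_left(3, 6, k=2)): [E, A, B, D, G, C, F]
After 8 (reverse(5, 6)): [E, A, B, D, G, F, C]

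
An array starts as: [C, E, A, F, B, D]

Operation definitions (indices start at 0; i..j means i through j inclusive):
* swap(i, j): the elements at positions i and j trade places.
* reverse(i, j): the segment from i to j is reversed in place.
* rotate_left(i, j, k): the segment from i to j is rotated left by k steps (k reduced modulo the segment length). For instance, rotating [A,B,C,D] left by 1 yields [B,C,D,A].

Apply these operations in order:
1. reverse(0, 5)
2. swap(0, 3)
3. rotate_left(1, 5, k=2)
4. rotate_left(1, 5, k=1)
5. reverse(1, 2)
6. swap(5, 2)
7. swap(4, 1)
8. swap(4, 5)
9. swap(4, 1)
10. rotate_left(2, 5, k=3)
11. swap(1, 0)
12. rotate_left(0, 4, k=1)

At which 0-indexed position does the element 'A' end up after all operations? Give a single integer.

After 1 (reverse(0, 5)): [D, B, F, A, E, C]
After 2 (swap(0, 3)): [A, B, F, D, E, C]
After 3 (rotate_left(1, 5, k=2)): [A, D, E, C, B, F]
After 4 (rotate_left(1, 5, k=1)): [A, E, C, B, F, D]
After 5 (reverse(1, 2)): [A, C, E, B, F, D]
After 6 (swap(5, 2)): [A, C, D, B, F, E]
After 7 (swap(4, 1)): [A, F, D, B, C, E]
After 8 (swap(4, 5)): [A, F, D, B, E, C]
After 9 (swap(4, 1)): [A, E, D, B, F, C]
After 10 (rotate_left(2, 5, k=3)): [A, E, C, D, B, F]
After 11 (swap(1, 0)): [E, A, C, D, B, F]
After 12 (rotate_left(0, 4, k=1)): [A, C, D, B, E, F]

Answer: 0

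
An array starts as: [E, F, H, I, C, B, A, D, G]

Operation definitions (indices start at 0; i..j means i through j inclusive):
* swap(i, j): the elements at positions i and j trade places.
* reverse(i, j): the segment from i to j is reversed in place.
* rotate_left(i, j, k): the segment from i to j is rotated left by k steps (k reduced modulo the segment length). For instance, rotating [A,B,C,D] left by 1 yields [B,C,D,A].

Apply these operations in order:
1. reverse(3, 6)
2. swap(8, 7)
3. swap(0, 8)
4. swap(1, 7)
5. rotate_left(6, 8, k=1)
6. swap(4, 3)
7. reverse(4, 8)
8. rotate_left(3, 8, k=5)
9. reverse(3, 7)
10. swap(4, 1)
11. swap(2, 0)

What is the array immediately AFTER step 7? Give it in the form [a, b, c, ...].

After 1 (reverse(3, 6)): [E, F, H, A, B, C, I, D, G]
After 2 (swap(8, 7)): [E, F, H, A, B, C, I, G, D]
After 3 (swap(0, 8)): [D, F, H, A, B, C, I, G, E]
After 4 (swap(1, 7)): [D, G, H, A, B, C, I, F, E]
After 5 (rotate_left(6, 8, k=1)): [D, G, H, A, B, C, F, E, I]
After 6 (swap(4, 3)): [D, G, H, B, A, C, F, E, I]
After 7 (reverse(4, 8)): [D, G, H, B, I, E, F, C, A]

Answer: [D, G, H, B, I, E, F, C, A]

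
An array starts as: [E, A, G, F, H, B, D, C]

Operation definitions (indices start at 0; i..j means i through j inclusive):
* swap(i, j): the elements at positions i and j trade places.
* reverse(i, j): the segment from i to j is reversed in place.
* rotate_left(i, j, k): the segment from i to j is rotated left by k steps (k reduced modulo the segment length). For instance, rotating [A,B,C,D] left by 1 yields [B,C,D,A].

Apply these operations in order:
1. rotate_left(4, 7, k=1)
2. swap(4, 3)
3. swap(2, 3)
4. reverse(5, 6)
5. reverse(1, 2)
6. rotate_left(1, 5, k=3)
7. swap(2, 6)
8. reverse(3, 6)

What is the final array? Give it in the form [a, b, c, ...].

Answer: [E, F, D, C, G, A, B, H]

Derivation:
After 1 (rotate_left(4, 7, k=1)): [E, A, G, F, B, D, C, H]
After 2 (swap(4, 3)): [E, A, G, B, F, D, C, H]
After 3 (swap(2, 3)): [E, A, B, G, F, D, C, H]
After 4 (reverse(5, 6)): [E, A, B, G, F, C, D, H]
After 5 (reverse(1, 2)): [E, B, A, G, F, C, D, H]
After 6 (rotate_left(1, 5, k=3)): [E, F, C, B, A, G, D, H]
After 7 (swap(2, 6)): [E, F, D, B, A, G, C, H]
After 8 (reverse(3, 6)): [E, F, D, C, G, A, B, H]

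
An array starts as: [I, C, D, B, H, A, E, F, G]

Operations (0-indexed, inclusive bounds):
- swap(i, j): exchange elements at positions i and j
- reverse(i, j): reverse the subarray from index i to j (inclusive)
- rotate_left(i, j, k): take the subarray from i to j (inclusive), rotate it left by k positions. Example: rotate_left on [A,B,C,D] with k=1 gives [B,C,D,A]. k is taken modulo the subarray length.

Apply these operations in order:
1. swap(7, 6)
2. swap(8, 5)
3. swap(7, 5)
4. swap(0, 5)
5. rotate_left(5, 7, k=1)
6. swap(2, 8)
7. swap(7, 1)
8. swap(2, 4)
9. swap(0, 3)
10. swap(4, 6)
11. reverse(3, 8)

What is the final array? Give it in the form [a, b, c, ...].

After 1 (swap(7, 6)): [I, C, D, B, H, A, F, E, G]
After 2 (swap(8, 5)): [I, C, D, B, H, G, F, E, A]
After 3 (swap(7, 5)): [I, C, D, B, H, E, F, G, A]
After 4 (swap(0, 5)): [E, C, D, B, H, I, F, G, A]
After 5 (rotate_left(5, 7, k=1)): [E, C, D, B, H, F, G, I, A]
After 6 (swap(2, 8)): [E, C, A, B, H, F, G, I, D]
After 7 (swap(7, 1)): [E, I, A, B, H, F, G, C, D]
After 8 (swap(2, 4)): [E, I, H, B, A, F, G, C, D]
After 9 (swap(0, 3)): [B, I, H, E, A, F, G, C, D]
After 10 (swap(4, 6)): [B, I, H, E, G, F, A, C, D]
After 11 (reverse(3, 8)): [B, I, H, D, C, A, F, G, E]

Answer: [B, I, H, D, C, A, F, G, E]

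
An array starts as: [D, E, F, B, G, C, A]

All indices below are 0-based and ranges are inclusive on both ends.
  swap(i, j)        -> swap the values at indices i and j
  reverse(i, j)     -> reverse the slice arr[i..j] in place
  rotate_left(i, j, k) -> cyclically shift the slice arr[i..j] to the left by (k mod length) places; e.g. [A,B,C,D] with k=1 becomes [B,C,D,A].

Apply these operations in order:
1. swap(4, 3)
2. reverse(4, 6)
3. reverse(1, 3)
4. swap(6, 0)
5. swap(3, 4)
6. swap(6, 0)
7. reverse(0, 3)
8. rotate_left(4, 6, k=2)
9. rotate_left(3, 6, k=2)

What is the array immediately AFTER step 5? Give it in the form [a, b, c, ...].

Answer: [B, G, F, A, E, C, D]

Derivation:
After 1 (swap(4, 3)): [D, E, F, G, B, C, A]
After 2 (reverse(4, 6)): [D, E, F, G, A, C, B]
After 3 (reverse(1, 3)): [D, G, F, E, A, C, B]
After 4 (swap(6, 0)): [B, G, F, E, A, C, D]
After 5 (swap(3, 4)): [B, G, F, A, E, C, D]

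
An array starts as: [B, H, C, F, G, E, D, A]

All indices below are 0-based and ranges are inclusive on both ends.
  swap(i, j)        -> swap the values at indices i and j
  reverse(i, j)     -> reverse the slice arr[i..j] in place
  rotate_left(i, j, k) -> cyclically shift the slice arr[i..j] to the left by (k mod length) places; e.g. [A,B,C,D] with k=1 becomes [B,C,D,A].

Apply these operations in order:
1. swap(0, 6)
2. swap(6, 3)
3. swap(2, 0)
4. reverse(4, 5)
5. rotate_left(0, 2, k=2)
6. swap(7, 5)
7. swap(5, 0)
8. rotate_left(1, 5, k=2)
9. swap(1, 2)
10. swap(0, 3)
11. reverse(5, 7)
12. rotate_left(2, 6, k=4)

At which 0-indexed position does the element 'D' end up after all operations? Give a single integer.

Answer: 0

Derivation:
After 1 (swap(0, 6)): [D, H, C, F, G, E, B, A]
After 2 (swap(6, 3)): [D, H, C, B, G, E, F, A]
After 3 (swap(2, 0)): [C, H, D, B, G, E, F, A]
After 4 (reverse(4, 5)): [C, H, D, B, E, G, F, A]
After 5 (rotate_left(0, 2, k=2)): [D, C, H, B, E, G, F, A]
After 6 (swap(7, 5)): [D, C, H, B, E, A, F, G]
After 7 (swap(5, 0)): [A, C, H, B, E, D, F, G]
After 8 (rotate_left(1, 5, k=2)): [A, B, E, D, C, H, F, G]
After 9 (swap(1, 2)): [A, E, B, D, C, H, F, G]
After 10 (swap(0, 3)): [D, E, B, A, C, H, F, G]
After 11 (reverse(5, 7)): [D, E, B, A, C, G, F, H]
After 12 (rotate_left(2, 6, k=4)): [D, E, F, B, A, C, G, H]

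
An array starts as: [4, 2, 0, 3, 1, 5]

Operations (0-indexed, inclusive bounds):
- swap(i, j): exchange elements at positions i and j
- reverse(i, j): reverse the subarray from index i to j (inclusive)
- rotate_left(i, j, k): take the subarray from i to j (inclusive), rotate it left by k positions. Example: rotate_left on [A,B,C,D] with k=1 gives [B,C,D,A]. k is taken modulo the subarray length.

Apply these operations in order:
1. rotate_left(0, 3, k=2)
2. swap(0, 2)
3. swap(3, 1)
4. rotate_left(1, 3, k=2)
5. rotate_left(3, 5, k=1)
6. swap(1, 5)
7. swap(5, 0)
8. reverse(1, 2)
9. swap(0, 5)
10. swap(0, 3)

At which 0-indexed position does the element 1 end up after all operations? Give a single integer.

Answer: 0

Derivation:
After 1 (rotate_left(0, 3, k=2)): [0, 3, 4, 2, 1, 5]
After 2 (swap(0, 2)): [4, 3, 0, 2, 1, 5]
After 3 (swap(3, 1)): [4, 2, 0, 3, 1, 5]
After 4 (rotate_left(1, 3, k=2)): [4, 3, 2, 0, 1, 5]
After 5 (rotate_left(3, 5, k=1)): [4, 3, 2, 1, 5, 0]
After 6 (swap(1, 5)): [4, 0, 2, 1, 5, 3]
After 7 (swap(5, 0)): [3, 0, 2, 1, 5, 4]
After 8 (reverse(1, 2)): [3, 2, 0, 1, 5, 4]
After 9 (swap(0, 5)): [4, 2, 0, 1, 5, 3]
After 10 (swap(0, 3)): [1, 2, 0, 4, 5, 3]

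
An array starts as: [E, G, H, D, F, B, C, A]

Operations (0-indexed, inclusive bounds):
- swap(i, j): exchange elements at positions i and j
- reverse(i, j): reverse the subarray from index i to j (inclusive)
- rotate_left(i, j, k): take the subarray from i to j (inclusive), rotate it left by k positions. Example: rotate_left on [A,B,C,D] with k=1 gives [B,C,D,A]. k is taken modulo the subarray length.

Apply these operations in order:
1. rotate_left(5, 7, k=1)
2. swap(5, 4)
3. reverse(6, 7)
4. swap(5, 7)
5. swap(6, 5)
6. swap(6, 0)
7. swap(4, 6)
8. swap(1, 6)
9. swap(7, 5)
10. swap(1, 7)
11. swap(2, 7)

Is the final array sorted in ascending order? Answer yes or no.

After 1 (rotate_left(5, 7, k=1)): [E, G, H, D, F, C, A, B]
After 2 (swap(5, 4)): [E, G, H, D, C, F, A, B]
After 3 (reverse(6, 7)): [E, G, H, D, C, F, B, A]
After 4 (swap(5, 7)): [E, G, H, D, C, A, B, F]
After 5 (swap(6, 5)): [E, G, H, D, C, B, A, F]
After 6 (swap(6, 0)): [A, G, H, D, C, B, E, F]
After 7 (swap(4, 6)): [A, G, H, D, E, B, C, F]
After 8 (swap(1, 6)): [A, C, H, D, E, B, G, F]
After 9 (swap(7, 5)): [A, C, H, D, E, F, G, B]
After 10 (swap(1, 7)): [A, B, H, D, E, F, G, C]
After 11 (swap(2, 7)): [A, B, C, D, E, F, G, H]

Answer: yes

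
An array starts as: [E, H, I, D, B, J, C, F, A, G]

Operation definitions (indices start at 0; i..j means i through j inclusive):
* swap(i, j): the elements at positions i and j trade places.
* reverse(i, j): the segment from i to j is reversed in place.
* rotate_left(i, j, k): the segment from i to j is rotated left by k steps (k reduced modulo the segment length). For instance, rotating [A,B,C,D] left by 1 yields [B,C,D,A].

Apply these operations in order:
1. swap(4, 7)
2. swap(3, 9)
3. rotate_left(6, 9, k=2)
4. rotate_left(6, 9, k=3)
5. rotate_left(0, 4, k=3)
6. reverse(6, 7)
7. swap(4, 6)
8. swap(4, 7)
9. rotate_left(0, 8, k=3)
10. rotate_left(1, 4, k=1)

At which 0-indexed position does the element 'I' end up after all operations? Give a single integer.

After 1 (swap(4, 7)): [E, H, I, D, F, J, C, B, A, G]
After 2 (swap(3, 9)): [E, H, I, G, F, J, C, B, A, D]
After 3 (rotate_left(6, 9, k=2)): [E, H, I, G, F, J, A, D, C, B]
After 4 (rotate_left(6, 9, k=3)): [E, H, I, G, F, J, B, A, D, C]
After 5 (rotate_left(0, 4, k=3)): [G, F, E, H, I, J, B, A, D, C]
After 6 (reverse(6, 7)): [G, F, E, H, I, J, A, B, D, C]
After 7 (swap(4, 6)): [G, F, E, H, A, J, I, B, D, C]
After 8 (swap(4, 7)): [G, F, E, H, B, J, I, A, D, C]
After 9 (rotate_left(0, 8, k=3)): [H, B, J, I, A, D, G, F, E, C]
After 10 (rotate_left(1, 4, k=1)): [H, J, I, A, B, D, G, F, E, C]

Answer: 2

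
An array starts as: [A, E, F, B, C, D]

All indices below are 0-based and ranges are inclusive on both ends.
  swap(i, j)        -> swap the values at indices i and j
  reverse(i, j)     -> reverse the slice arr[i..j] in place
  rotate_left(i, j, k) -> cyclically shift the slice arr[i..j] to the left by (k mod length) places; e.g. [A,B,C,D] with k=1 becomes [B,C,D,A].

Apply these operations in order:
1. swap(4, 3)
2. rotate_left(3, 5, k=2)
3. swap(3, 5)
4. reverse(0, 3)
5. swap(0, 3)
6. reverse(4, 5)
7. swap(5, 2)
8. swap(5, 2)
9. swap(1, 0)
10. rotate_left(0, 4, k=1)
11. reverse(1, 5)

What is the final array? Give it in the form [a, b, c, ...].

After 1 (swap(4, 3)): [A, E, F, C, B, D]
After 2 (rotate_left(3, 5, k=2)): [A, E, F, D, C, B]
After 3 (swap(3, 5)): [A, E, F, B, C, D]
After 4 (reverse(0, 3)): [B, F, E, A, C, D]
After 5 (swap(0, 3)): [A, F, E, B, C, D]
After 6 (reverse(4, 5)): [A, F, E, B, D, C]
After 7 (swap(5, 2)): [A, F, C, B, D, E]
After 8 (swap(5, 2)): [A, F, E, B, D, C]
After 9 (swap(1, 0)): [F, A, E, B, D, C]
After 10 (rotate_left(0, 4, k=1)): [A, E, B, D, F, C]
After 11 (reverse(1, 5)): [A, C, F, D, B, E]

Answer: [A, C, F, D, B, E]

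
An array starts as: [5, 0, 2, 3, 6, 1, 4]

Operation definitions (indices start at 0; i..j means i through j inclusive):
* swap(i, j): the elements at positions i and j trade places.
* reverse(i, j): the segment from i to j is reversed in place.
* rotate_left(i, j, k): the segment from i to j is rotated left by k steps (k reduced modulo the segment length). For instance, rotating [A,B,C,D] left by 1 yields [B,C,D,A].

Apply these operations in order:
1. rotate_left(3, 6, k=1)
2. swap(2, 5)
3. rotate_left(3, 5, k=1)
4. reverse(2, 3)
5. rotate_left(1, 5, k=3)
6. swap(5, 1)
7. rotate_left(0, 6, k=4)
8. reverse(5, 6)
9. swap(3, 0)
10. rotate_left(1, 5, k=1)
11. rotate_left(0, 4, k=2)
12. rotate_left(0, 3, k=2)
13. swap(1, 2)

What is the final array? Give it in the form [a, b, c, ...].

After 1 (rotate_left(3, 6, k=1)): [5, 0, 2, 6, 1, 4, 3]
After 2 (swap(2, 5)): [5, 0, 4, 6, 1, 2, 3]
After 3 (rotate_left(3, 5, k=1)): [5, 0, 4, 1, 2, 6, 3]
After 4 (reverse(2, 3)): [5, 0, 1, 4, 2, 6, 3]
After 5 (rotate_left(1, 5, k=3)): [5, 2, 6, 0, 1, 4, 3]
After 6 (swap(5, 1)): [5, 4, 6, 0, 1, 2, 3]
After 7 (rotate_left(0, 6, k=4)): [1, 2, 3, 5, 4, 6, 0]
After 8 (reverse(5, 6)): [1, 2, 3, 5, 4, 0, 6]
After 9 (swap(3, 0)): [5, 2, 3, 1, 4, 0, 6]
After 10 (rotate_left(1, 5, k=1)): [5, 3, 1, 4, 0, 2, 6]
After 11 (rotate_left(0, 4, k=2)): [1, 4, 0, 5, 3, 2, 6]
After 12 (rotate_left(0, 3, k=2)): [0, 5, 1, 4, 3, 2, 6]
After 13 (swap(1, 2)): [0, 1, 5, 4, 3, 2, 6]

Answer: [0, 1, 5, 4, 3, 2, 6]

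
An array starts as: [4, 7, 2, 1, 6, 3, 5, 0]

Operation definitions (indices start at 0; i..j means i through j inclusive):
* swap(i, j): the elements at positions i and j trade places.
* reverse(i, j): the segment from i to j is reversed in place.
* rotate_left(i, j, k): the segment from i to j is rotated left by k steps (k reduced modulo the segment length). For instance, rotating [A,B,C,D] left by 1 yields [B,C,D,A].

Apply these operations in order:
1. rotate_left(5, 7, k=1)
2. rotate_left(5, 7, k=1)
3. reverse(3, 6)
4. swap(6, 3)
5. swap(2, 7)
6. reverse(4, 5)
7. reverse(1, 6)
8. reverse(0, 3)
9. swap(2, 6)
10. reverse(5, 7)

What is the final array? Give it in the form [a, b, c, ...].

After 1 (rotate_left(5, 7, k=1)): [4, 7, 2, 1, 6, 5, 0, 3]
After 2 (rotate_left(5, 7, k=1)): [4, 7, 2, 1, 6, 0, 3, 5]
After 3 (reverse(3, 6)): [4, 7, 2, 3, 0, 6, 1, 5]
After 4 (swap(6, 3)): [4, 7, 2, 1, 0, 6, 3, 5]
After 5 (swap(2, 7)): [4, 7, 5, 1, 0, 6, 3, 2]
After 6 (reverse(4, 5)): [4, 7, 5, 1, 6, 0, 3, 2]
After 7 (reverse(1, 6)): [4, 3, 0, 6, 1, 5, 7, 2]
After 8 (reverse(0, 3)): [6, 0, 3, 4, 1, 5, 7, 2]
After 9 (swap(2, 6)): [6, 0, 7, 4, 1, 5, 3, 2]
After 10 (reverse(5, 7)): [6, 0, 7, 4, 1, 2, 3, 5]

Answer: [6, 0, 7, 4, 1, 2, 3, 5]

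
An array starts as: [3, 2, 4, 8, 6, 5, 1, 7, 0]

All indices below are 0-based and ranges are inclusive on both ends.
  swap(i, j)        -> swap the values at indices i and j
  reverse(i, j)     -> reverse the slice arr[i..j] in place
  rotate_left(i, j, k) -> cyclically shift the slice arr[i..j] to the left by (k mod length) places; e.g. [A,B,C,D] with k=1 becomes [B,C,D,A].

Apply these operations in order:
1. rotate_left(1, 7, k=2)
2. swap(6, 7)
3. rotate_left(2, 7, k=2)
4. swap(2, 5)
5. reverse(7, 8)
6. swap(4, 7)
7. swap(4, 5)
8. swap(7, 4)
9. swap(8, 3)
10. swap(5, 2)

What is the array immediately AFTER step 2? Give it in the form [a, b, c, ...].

Answer: [3, 8, 6, 5, 1, 7, 4, 2, 0]

Derivation:
After 1 (rotate_left(1, 7, k=2)): [3, 8, 6, 5, 1, 7, 2, 4, 0]
After 2 (swap(6, 7)): [3, 8, 6, 5, 1, 7, 4, 2, 0]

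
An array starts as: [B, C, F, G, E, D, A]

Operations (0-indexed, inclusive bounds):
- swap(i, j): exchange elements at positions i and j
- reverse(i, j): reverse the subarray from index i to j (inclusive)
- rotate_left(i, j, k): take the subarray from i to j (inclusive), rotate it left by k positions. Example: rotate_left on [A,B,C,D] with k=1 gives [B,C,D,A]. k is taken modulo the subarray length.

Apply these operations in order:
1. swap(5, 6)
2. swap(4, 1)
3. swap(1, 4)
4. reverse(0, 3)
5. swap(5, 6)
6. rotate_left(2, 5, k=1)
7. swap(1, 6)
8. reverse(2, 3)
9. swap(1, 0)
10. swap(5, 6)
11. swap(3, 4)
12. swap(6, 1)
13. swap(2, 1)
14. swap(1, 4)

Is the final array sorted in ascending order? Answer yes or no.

Answer: yes

Derivation:
After 1 (swap(5, 6)): [B, C, F, G, E, A, D]
After 2 (swap(4, 1)): [B, E, F, G, C, A, D]
After 3 (swap(1, 4)): [B, C, F, G, E, A, D]
After 4 (reverse(0, 3)): [G, F, C, B, E, A, D]
After 5 (swap(5, 6)): [G, F, C, B, E, D, A]
After 6 (rotate_left(2, 5, k=1)): [G, F, B, E, D, C, A]
After 7 (swap(1, 6)): [G, A, B, E, D, C, F]
After 8 (reverse(2, 3)): [G, A, E, B, D, C, F]
After 9 (swap(1, 0)): [A, G, E, B, D, C, F]
After 10 (swap(5, 6)): [A, G, E, B, D, F, C]
After 11 (swap(3, 4)): [A, G, E, D, B, F, C]
After 12 (swap(6, 1)): [A, C, E, D, B, F, G]
After 13 (swap(2, 1)): [A, E, C, D, B, F, G]
After 14 (swap(1, 4)): [A, B, C, D, E, F, G]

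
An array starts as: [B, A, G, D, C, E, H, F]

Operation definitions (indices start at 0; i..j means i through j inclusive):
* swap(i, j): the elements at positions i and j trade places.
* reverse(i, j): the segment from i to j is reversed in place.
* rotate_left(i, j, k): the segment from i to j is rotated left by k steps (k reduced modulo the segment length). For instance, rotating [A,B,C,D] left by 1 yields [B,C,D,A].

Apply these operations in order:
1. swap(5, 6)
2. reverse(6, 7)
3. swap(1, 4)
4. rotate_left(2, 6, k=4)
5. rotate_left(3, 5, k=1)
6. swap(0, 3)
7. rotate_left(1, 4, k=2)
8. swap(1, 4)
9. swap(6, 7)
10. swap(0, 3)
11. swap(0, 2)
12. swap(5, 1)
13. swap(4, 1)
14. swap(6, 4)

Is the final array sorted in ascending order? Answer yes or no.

After 1 (swap(5, 6)): [B, A, G, D, C, H, E, F]
After 2 (reverse(6, 7)): [B, A, G, D, C, H, F, E]
After 3 (swap(1, 4)): [B, C, G, D, A, H, F, E]
After 4 (rotate_left(2, 6, k=4)): [B, C, F, G, D, A, H, E]
After 5 (rotate_left(3, 5, k=1)): [B, C, F, D, A, G, H, E]
After 6 (swap(0, 3)): [D, C, F, B, A, G, H, E]
After 7 (rotate_left(1, 4, k=2)): [D, B, A, C, F, G, H, E]
After 8 (swap(1, 4)): [D, F, A, C, B, G, H, E]
After 9 (swap(6, 7)): [D, F, A, C, B, G, E, H]
After 10 (swap(0, 3)): [C, F, A, D, B, G, E, H]
After 11 (swap(0, 2)): [A, F, C, D, B, G, E, H]
After 12 (swap(5, 1)): [A, G, C, D, B, F, E, H]
After 13 (swap(4, 1)): [A, B, C, D, G, F, E, H]
After 14 (swap(6, 4)): [A, B, C, D, E, F, G, H]

Answer: yes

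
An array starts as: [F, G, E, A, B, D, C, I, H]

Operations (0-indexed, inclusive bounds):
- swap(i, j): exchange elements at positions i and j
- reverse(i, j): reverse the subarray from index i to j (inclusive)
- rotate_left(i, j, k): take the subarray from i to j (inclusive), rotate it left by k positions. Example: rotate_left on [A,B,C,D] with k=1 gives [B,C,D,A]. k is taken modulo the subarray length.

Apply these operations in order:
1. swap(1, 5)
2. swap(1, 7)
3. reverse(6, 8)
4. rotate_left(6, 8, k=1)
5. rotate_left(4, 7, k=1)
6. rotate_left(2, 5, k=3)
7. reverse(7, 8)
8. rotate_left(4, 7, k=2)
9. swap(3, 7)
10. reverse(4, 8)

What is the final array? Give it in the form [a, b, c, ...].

After 1 (swap(1, 5)): [F, D, E, A, B, G, C, I, H]
After 2 (swap(1, 7)): [F, I, E, A, B, G, C, D, H]
After 3 (reverse(6, 8)): [F, I, E, A, B, G, H, D, C]
After 4 (rotate_left(6, 8, k=1)): [F, I, E, A, B, G, D, C, H]
After 5 (rotate_left(4, 7, k=1)): [F, I, E, A, G, D, C, B, H]
After 6 (rotate_left(2, 5, k=3)): [F, I, D, E, A, G, C, B, H]
After 7 (reverse(7, 8)): [F, I, D, E, A, G, C, H, B]
After 8 (rotate_left(4, 7, k=2)): [F, I, D, E, C, H, A, G, B]
After 9 (swap(3, 7)): [F, I, D, G, C, H, A, E, B]
After 10 (reverse(4, 8)): [F, I, D, G, B, E, A, H, C]

Answer: [F, I, D, G, B, E, A, H, C]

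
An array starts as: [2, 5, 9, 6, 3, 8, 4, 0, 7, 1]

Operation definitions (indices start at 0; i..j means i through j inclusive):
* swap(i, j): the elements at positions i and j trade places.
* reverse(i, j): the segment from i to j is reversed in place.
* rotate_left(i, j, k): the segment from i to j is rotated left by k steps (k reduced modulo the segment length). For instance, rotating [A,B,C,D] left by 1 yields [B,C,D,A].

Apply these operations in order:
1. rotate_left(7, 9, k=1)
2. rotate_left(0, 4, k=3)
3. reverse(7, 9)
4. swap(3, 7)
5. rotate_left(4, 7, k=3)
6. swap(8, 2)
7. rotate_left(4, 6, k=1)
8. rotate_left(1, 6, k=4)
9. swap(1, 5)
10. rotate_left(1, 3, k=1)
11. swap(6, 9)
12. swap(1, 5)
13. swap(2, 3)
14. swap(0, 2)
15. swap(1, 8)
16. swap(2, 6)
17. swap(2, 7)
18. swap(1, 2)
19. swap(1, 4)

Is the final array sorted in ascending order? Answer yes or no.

After 1 (rotate_left(7, 9, k=1)): [2, 5, 9, 6, 3, 8, 4, 7, 1, 0]
After 2 (rotate_left(0, 4, k=3)): [6, 3, 2, 5, 9, 8, 4, 7, 1, 0]
After 3 (reverse(7, 9)): [6, 3, 2, 5, 9, 8, 4, 0, 1, 7]
After 4 (swap(3, 7)): [6, 3, 2, 0, 9, 8, 4, 5, 1, 7]
After 5 (rotate_left(4, 7, k=3)): [6, 3, 2, 0, 5, 9, 8, 4, 1, 7]
After 6 (swap(8, 2)): [6, 3, 1, 0, 5, 9, 8, 4, 2, 7]
After 7 (rotate_left(4, 6, k=1)): [6, 3, 1, 0, 9, 8, 5, 4, 2, 7]
After 8 (rotate_left(1, 6, k=4)): [6, 8, 5, 3, 1, 0, 9, 4, 2, 7]
After 9 (swap(1, 5)): [6, 0, 5, 3, 1, 8, 9, 4, 2, 7]
After 10 (rotate_left(1, 3, k=1)): [6, 5, 3, 0, 1, 8, 9, 4, 2, 7]
After 11 (swap(6, 9)): [6, 5, 3, 0, 1, 8, 7, 4, 2, 9]
After 12 (swap(1, 5)): [6, 8, 3, 0, 1, 5, 7, 4, 2, 9]
After 13 (swap(2, 3)): [6, 8, 0, 3, 1, 5, 7, 4, 2, 9]
After 14 (swap(0, 2)): [0, 8, 6, 3, 1, 5, 7, 4, 2, 9]
After 15 (swap(1, 8)): [0, 2, 6, 3, 1, 5, 7, 4, 8, 9]
After 16 (swap(2, 6)): [0, 2, 7, 3, 1, 5, 6, 4, 8, 9]
After 17 (swap(2, 7)): [0, 2, 4, 3, 1, 5, 6, 7, 8, 9]
After 18 (swap(1, 2)): [0, 4, 2, 3, 1, 5, 6, 7, 8, 9]
After 19 (swap(1, 4)): [0, 1, 2, 3, 4, 5, 6, 7, 8, 9]

Answer: yes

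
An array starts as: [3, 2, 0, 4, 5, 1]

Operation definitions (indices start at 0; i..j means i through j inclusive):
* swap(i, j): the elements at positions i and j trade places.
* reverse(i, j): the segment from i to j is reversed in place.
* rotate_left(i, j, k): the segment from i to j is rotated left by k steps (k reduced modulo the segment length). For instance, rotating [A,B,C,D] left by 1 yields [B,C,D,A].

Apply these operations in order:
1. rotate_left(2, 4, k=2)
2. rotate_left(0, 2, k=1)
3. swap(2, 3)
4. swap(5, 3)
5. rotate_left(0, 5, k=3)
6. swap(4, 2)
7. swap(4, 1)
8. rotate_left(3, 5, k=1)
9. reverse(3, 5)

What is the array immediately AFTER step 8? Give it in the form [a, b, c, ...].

After 1 (rotate_left(2, 4, k=2)): [3, 2, 5, 0, 4, 1]
After 2 (rotate_left(0, 2, k=1)): [2, 5, 3, 0, 4, 1]
After 3 (swap(2, 3)): [2, 5, 0, 3, 4, 1]
After 4 (swap(5, 3)): [2, 5, 0, 1, 4, 3]
After 5 (rotate_left(0, 5, k=3)): [1, 4, 3, 2, 5, 0]
After 6 (swap(4, 2)): [1, 4, 5, 2, 3, 0]
After 7 (swap(4, 1)): [1, 3, 5, 2, 4, 0]
After 8 (rotate_left(3, 5, k=1)): [1, 3, 5, 4, 0, 2]

Answer: [1, 3, 5, 4, 0, 2]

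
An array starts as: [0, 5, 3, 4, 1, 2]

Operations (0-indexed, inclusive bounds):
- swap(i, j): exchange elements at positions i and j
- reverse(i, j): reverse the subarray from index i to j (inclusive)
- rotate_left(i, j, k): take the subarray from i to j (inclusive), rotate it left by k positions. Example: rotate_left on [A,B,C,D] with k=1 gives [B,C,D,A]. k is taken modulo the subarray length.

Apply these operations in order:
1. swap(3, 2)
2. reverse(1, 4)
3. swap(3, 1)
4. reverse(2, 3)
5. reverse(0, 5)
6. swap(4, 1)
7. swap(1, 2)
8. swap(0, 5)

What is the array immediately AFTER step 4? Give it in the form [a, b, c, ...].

Answer: [0, 4, 1, 3, 5, 2]

Derivation:
After 1 (swap(3, 2)): [0, 5, 4, 3, 1, 2]
After 2 (reverse(1, 4)): [0, 1, 3, 4, 5, 2]
After 3 (swap(3, 1)): [0, 4, 3, 1, 5, 2]
After 4 (reverse(2, 3)): [0, 4, 1, 3, 5, 2]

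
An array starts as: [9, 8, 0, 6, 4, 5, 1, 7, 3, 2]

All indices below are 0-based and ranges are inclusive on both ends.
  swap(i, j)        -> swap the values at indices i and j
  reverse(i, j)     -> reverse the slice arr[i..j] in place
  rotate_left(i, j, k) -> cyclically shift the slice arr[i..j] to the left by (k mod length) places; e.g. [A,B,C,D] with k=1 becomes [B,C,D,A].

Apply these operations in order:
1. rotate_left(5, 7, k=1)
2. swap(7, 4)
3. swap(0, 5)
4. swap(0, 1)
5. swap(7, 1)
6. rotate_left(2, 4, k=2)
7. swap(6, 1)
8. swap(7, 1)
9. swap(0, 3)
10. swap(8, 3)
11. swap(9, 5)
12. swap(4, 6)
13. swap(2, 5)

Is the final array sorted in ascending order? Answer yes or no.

After 1 (rotate_left(5, 7, k=1)): [9, 8, 0, 6, 4, 1, 7, 5, 3, 2]
After 2 (swap(7, 4)): [9, 8, 0, 6, 5, 1, 7, 4, 3, 2]
After 3 (swap(0, 5)): [1, 8, 0, 6, 5, 9, 7, 4, 3, 2]
After 4 (swap(0, 1)): [8, 1, 0, 6, 5, 9, 7, 4, 3, 2]
After 5 (swap(7, 1)): [8, 4, 0, 6, 5, 9, 7, 1, 3, 2]
After 6 (rotate_left(2, 4, k=2)): [8, 4, 5, 0, 6, 9, 7, 1, 3, 2]
After 7 (swap(6, 1)): [8, 7, 5, 0, 6, 9, 4, 1, 3, 2]
After 8 (swap(7, 1)): [8, 1, 5, 0, 6, 9, 4, 7, 3, 2]
After 9 (swap(0, 3)): [0, 1, 5, 8, 6, 9, 4, 7, 3, 2]
After 10 (swap(8, 3)): [0, 1, 5, 3, 6, 9, 4, 7, 8, 2]
After 11 (swap(9, 5)): [0, 1, 5, 3, 6, 2, 4, 7, 8, 9]
After 12 (swap(4, 6)): [0, 1, 5, 3, 4, 2, 6, 7, 8, 9]
After 13 (swap(2, 5)): [0, 1, 2, 3, 4, 5, 6, 7, 8, 9]

Answer: yes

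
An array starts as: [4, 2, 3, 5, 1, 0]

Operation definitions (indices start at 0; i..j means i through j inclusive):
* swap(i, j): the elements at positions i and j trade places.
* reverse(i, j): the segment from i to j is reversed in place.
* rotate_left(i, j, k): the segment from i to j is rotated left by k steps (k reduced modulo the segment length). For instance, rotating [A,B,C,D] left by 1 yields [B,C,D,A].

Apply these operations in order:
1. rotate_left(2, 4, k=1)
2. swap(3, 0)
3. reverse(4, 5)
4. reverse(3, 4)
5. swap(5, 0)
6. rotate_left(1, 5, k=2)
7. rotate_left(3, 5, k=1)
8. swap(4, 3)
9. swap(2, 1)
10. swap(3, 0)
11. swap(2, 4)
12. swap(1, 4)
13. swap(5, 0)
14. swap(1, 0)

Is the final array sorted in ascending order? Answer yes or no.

Answer: yes

Derivation:
After 1 (rotate_left(2, 4, k=1)): [4, 2, 5, 1, 3, 0]
After 2 (swap(3, 0)): [1, 2, 5, 4, 3, 0]
After 3 (reverse(4, 5)): [1, 2, 5, 4, 0, 3]
After 4 (reverse(3, 4)): [1, 2, 5, 0, 4, 3]
After 5 (swap(5, 0)): [3, 2, 5, 0, 4, 1]
After 6 (rotate_left(1, 5, k=2)): [3, 0, 4, 1, 2, 5]
After 7 (rotate_left(3, 5, k=1)): [3, 0, 4, 2, 5, 1]
After 8 (swap(4, 3)): [3, 0, 4, 5, 2, 1]
After 9 (swap(2, 1)): [3, 4, 0, 5, 2, 1]
After 10 (swap(3, 0)): [5, 4, 0, 3, 2, 1]
After 11 (swap(2, 4)): [5, 4, 2, 3, 0, 1]
After 12 (swap(1, 4)): [5, 0, 2, 3, 4, 1]
After 13 (swap(5, 0)): [1, 0, 2, 3, 4, 5]
After 14 (swap(1, 0)): [0, 1, 2, 3, 4, 5]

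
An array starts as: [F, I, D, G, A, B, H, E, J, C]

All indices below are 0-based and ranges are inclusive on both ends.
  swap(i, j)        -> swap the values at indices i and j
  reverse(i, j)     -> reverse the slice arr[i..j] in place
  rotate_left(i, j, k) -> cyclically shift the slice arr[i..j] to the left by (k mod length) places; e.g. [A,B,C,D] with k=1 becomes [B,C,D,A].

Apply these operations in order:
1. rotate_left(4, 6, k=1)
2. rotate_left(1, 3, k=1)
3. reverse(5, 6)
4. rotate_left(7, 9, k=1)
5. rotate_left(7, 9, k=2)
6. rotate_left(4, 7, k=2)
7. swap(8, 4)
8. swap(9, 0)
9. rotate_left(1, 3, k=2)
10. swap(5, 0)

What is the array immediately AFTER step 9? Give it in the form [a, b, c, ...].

After 1 (rotate_left(4, 6, k=1)): [F, I, D, G, B, H, A, E, J, C]
After 2 (rotate_left(1, 3, k=1)): [F, D, G, I, B, H, A, E, J, C]
After 3 (reverse(5, 6)): [F, D, G, I, B, A, H, E, J, C]
After 4 (rotate_left(7, 9, k=1)): [F, D, G, I, B, A, H, J, C, E]
After 5 (rotate_left(7, 9, k=2)): [F, D, G, I, B, A, H, E, J, C]
After 6 (rotate_left(4, 7, k=2)): [F, D, G, I, H, E, B, A, J, C]
After 7 (swap(8, 4)): [F, D, G, I, J, E, B, A, H, C]
After 8 (swap(9, 0)): [C, D, G, I, J, E, B, A, H, F]
After 9 (rotate_left(1, 3, k=2)): [C, I, D, G, J, E, B, A, H, F]

Answer: [C, I, D, G, J, E, B, A, H, F]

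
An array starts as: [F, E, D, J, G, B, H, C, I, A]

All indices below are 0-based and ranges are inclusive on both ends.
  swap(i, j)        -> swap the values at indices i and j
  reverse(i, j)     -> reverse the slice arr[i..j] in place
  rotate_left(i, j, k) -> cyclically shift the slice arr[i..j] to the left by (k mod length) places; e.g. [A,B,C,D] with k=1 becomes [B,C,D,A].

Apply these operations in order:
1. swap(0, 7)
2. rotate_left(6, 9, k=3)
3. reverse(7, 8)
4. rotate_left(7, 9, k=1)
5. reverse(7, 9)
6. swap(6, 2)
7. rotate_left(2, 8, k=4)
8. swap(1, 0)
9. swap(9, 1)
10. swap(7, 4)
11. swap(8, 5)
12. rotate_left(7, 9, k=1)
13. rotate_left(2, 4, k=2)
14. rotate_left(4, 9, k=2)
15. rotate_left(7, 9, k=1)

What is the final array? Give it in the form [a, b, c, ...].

Answer: [E, H, G, D, J, A, C, F, B, I]

Derivation:
After 1 (swap(0, 7)): [C, E, D, J, G, B, H, F, I, A]
After 2 (rotate_left(6, 9, k=3)): [C, E, D, J, G, B, A, H, F, I]
After 3 (reverse(7, 8)): [C, E, D, J, G, B, A, F, H, I]
After 4 (rotate_left(7, 9, k=1)): [C, E, D, J, G, B, A, H, I, F]
After 5 (reverse(7, 9)): [C, E, D, J, G, B, A, F, I, H]
After 6 (swap(6, 2)): [C, E, A, J, G, B, D, F, I, H]
After 7 (rotate_left(2, 8, k=4)): [C, E, D, F, I, A, J, G, B, H]
After 8 (swap(1, 0)): [E, C, D, F, I, A, J, G, B, H]
After 9 (swap(9, 1)): [E, H, D, F, I, A, J, G, B, C]
After 10 (swap(7, 4)): [E, H, D, F, G, A, J, I, B, C]
After 11 (swap(8, 5)): [E, H, D, F, G, B, J, I, A, C]
After 12 (rotate_left(7, 9, k=1)): [E, H, D, F, G, B, J, A, C, I]
After 13 (rotate_left(2, 4, k=2)): [E, H, G, D, F, B, J, A, C, I]
After 14 (rotate_left(4, 9, k=2)): [E, H, G, D, J, A, C, I, F, B]
After 15 (rotate_left(7, 9, k=1)): [E, H, G, D, J, A, C, F, B, I]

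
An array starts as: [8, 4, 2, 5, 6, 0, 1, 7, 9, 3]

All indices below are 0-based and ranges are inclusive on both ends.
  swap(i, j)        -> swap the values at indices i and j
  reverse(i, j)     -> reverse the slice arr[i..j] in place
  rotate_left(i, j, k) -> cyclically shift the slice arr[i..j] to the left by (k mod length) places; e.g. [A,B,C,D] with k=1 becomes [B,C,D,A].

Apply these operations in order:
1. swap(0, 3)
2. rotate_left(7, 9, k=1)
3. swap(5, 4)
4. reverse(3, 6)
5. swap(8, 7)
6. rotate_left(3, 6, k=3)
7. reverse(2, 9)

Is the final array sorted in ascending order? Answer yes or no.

After 1 (swap(0, 3)): [5, 4, 2, 8, 6, 0, 1, 7, 9, 3]
After 2 (rotate_left(7, 9, k=1)): [5, 4, 2, 8, 6, 0, 1, 9, 3, 7]
After 3 (swap(5, 4)): [5, 4, 2, 8, 0, 6, 1, 9, 3, 7]
After 4 (reverse(3, 6)): [5, 4, 2, 1, 6, 0, 8, 9, 3, 7]
After 5 (swap(8, 7)): [5, 4, 2, 1, 6, 0, 8, 3, 9, 7]
After 6 (rotate_left(3, 6, k=3)): [5, 4, 2, 8, 1, 6, 0, 3, 9, 7]
After 7 (reverse(2, 9)): [5, 4, 7, 9, 3, 0, 6, 1, 8, 2]

Answer: no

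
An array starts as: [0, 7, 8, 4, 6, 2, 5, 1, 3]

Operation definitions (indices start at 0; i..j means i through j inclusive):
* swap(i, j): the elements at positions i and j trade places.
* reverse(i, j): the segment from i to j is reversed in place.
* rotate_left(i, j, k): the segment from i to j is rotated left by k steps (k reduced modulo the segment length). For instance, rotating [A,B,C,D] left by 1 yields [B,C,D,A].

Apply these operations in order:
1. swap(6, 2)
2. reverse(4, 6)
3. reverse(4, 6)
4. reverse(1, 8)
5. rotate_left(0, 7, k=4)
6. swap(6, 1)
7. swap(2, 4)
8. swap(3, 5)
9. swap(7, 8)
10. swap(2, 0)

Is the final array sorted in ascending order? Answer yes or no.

Answer: yes

Derivation:
After 1 (swap(6, 2)): [0, 7, 5, 4, 6, 2, 8, 1, 3]
After 2 (reverse(4, 6)): [0, 7, 5, 4, 8, 2, 6, 1, 3]
After 3 (reverse(4, 6)): [0, 7, 5, 4, 6, 2, 8, 1, 3]
After 4 (reverse(1, 8)): [0, 3, 1, 8, 2, 6, 4, 5, 7]
After 5 (rotate_left(0, 7, k=4)): [2, 6, 4, 5, 0, 3, 1, 8, 7]
After 6 (swap(6, 1)): [2, 1, 4, 5, 0, 3, 6, 8, 7]
After 7 (swap(2, 4)): [2, 1, 0, 5, 4, 3, 6, 8, 7]
After 8 (swap(3, 5)): [2, 1, 0, 3, 4, 5, 6, 8, 7]
After 9 (swap(7, 8)): [2, 1, 0, 3, 4, 5, 6, 7, 8]
After 10 (swap(2, 0)): [0, 1, 2, 3, 4, 5, 6, 7, 8]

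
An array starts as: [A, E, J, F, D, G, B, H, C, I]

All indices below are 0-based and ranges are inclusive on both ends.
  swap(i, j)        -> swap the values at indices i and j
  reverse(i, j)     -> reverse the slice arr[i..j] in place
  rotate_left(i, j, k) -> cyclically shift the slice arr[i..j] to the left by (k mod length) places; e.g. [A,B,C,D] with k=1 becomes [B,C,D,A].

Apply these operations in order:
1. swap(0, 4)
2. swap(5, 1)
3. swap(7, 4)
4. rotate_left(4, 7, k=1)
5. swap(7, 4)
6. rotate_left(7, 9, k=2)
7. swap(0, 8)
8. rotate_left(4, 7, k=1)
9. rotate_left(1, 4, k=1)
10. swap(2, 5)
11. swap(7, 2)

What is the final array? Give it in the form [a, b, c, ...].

After 1 (swap(0, 4)): [D, E, J, F, A, G, B, H, C, I]
After 2 (swap(5, 1)): [D, G, J, F, A, E, B, H, C, I]
After 3 (swap(7, 4)): [D, G, J, F, H, E, B, A, C, I]
After 4 (rotate_left(4, 7, k=1)): [D, G, J, F, E, B, A, H, C, I]
After 5 (swap(7, 4)): [D, G, J, F, H, B, A, E, C, I]
After 6 (rotate_left(7, 9, k=2)): [D, G, J, F, H, B, A, I, E, C]
After 7 (swap(0, 8)): [E, G, J, F, H, B, A, I, D, C]
After 8 (rotate_left(4, 7, k=1)): [E, G, J, F, B, A, I, H, D, C]
After 9 (rotate_left(1, 4, k=1)): [E, J, F, B, G, A, I, H, D, C]
After 10 (swap(2, 5)): [E, J, A, B, G, F, I, H, D, C]
After 11 (swap(7, 2)): [E, J, H, B, G, F, I, A, D, C]

Answer: [E, J, H, B, G, F, I, A, D, C]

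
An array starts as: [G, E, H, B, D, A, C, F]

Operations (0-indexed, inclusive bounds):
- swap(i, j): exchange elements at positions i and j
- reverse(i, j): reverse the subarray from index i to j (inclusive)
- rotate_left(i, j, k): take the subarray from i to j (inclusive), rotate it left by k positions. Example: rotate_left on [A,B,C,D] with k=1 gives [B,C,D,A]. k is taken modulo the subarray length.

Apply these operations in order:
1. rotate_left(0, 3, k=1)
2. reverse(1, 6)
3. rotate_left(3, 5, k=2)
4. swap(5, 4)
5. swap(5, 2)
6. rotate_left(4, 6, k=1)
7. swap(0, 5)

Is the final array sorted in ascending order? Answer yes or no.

After 1 (rotate_left(0, 3, k=1)): [E, H, B, G, D, A, C, F]
After 2 (reverse(1, 6)): [E, C, A, D, G, B, H, F]
After 3 (rotate_left(3, 5, k=2)): [E, C, A, B, D, G, H, F]
After 4 (swap(5, 4)): [E, C, A, B, G, D, H, F]
After 5 (swap(5, 2)): [E, C, D, B, G, A, H, F]
After 6 (rotate_left(4, 6, k=1)): [E, C, D, B, A, H, G, F]
After 7 (swap(0, 5)): [H, C, D, B, A, E, G, F]

Answer: no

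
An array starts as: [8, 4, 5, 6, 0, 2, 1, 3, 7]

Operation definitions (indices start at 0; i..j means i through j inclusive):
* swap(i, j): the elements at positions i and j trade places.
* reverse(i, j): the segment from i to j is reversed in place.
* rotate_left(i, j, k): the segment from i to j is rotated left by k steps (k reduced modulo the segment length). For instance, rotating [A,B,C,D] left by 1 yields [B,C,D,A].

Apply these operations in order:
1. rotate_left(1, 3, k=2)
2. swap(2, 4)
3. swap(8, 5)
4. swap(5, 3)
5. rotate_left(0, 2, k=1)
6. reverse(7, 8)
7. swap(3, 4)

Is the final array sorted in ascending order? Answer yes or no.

Answer: no

Derivation:
After 1 (rotate_left(1, 3, k=2)): [8, 6, 4, 5, 0, 2, 1, 3, 7]
After 2 (swap(2, 4)): [8, 6, 0, 5, 4, 2, 1, 3, 7]
After 3 (swap(8, 5)): [8, 6, 0, 5, 4, 7, 1, 3, 2]
After 4 (swap(5, 3)): [8, 6, 0, 7, 4, 5, 1, 3, 2]
After 5 (rotate_left(0, 2, k=1)): [6, 0, 8, 7, 4, 5, 1, 3, 2]
After 6 (reverse(7, 8)): [6, 0, 8, 7, 4, 5, 1, 2, 3]
After 7 (swap(3, 4)): [6, 0, 8, 4, 7, 5, 1, 2, 3]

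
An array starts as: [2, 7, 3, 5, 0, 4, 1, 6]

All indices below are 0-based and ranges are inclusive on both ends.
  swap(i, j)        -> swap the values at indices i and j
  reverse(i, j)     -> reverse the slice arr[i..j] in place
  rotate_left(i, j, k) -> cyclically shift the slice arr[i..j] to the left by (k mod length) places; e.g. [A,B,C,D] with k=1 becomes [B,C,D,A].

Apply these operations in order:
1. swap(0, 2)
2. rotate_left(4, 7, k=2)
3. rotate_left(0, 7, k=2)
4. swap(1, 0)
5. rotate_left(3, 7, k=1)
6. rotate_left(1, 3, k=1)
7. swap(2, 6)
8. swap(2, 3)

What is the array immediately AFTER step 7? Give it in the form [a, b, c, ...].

After 1 (swap(0, 2)): [3, 7, 2, 5, 0, 4, 1, 6]
After 2 (rotate_left(4, 7, k=2)): [3, 7, 2, 5, 1, 6, 0, 4]
After 3 (rotate_left(0, 7, k=2)): [2, 5, 1, 6, 0, 4, 3, 7]
After 4 (swap(1, 0)): [5, 2, 1, 6, 0, 4, 3, 7]
After 5 (rotate_left(3, 7, k=1)): [5, 2, 1, 0, 4, 3, 7, 6]
After 6 (rotate_left(1, 3, k=1)): [5, 1, 0, 2, 4, 3, 7, 6]
After 7 (swap(2, 6)): [5, 1, 7, 2, 4, 3, 0, 6]

Answer: [5, 1, 7, 2, 4, 3, 0, 6]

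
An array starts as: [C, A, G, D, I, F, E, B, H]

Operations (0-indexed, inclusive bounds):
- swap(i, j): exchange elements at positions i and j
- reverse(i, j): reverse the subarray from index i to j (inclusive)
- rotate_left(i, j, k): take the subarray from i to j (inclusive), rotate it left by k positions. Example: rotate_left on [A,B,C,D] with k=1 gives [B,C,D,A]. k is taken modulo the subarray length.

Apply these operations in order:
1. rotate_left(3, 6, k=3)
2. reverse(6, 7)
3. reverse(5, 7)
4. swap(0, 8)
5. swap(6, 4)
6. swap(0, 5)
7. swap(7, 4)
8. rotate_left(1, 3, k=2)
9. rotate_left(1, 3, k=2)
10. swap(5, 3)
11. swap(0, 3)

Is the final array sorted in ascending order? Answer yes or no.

After 1 (rotate_left(3, 6, k=3)): [C, A, G, E, D, I, F, B, H]
After 2 (reverse(6, 7)): [C, A, G, E, D, I, B, F, H]
After 3 (reverse(5, 7)): [C, A, G, E, D, F, B, I, H]
After 4 (swap(0, 8)): [H, A, G, E, D, F, B, I, C]
After 5 (swap(6, 4)): [H, A, G, E, B, F, D, I, C]
After 6 (swap(0, 5)): [F, A, G, E, B, H, D, I, C]
After 7 (swap(7, 4)): [F, A, G, E, I, H, D, B, C]
After 8 (rotate_left(1, 3, k=2)): [F, E, A, G, I, H, D, B, C]
After 9 (rotate_left(1, 3, k=2)): [F, G, E, A, I, H, D, B, C]
After 10 (swap(5, 3)): [F, G, E, H, I, A, D, B, C]
After 11 (swap(0, 3)): [H, G, E, F, I, A, D, B, C]

Answer: no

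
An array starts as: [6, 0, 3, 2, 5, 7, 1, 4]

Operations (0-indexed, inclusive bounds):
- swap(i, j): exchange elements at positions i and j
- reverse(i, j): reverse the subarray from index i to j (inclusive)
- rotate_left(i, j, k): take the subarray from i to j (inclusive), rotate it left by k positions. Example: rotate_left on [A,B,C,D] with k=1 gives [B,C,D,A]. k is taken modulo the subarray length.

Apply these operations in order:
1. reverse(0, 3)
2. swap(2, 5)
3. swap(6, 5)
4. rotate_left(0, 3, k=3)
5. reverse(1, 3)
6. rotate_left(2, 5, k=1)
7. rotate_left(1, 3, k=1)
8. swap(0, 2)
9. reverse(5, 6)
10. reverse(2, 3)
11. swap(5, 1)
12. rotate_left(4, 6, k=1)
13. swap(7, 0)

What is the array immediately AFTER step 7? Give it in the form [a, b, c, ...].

After 1 (reverse(0, 3)): [2, 3, 0, 6, 5, 7, 1, 4]
After 2 (swap(2, 5)): [2, 3, 7, 6, 5, 0, 1, 4]
After 3 (swap(6, 5)): [2, 3, 7, 6, 5, 1, 0, 4]
After 4 (rotate_left(0, 3, k=3)): [6, 2, 3, 7, 5, 1, 0, 4]
After 5 (reverse(1, 3)): [6, 7, 3, 2, 5, 1, 0, 4]
After 6 (rotate_left(2, 5, k=1)): [6, 7, 2, 5, 1, 3, 0, 4]
After 7 (rotate_left(1, 3, k=1)): [6, 2, 5, 7, 1, 3, 0, 4]

Answer: [6, 2, 5, 7, 1, 3, 0, 4]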